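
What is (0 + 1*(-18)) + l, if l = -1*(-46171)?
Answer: 46153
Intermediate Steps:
l = 46171
(0 + 1*(-18)) + l = (0 + 1*(-18)) + 46171 = (0 - 18) + 46171 = -18 + 46171 = 46153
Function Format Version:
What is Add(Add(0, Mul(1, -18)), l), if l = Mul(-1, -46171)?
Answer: 46153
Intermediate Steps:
l = 46171
Add(Add(0, Mul(1, -18)), l) = Add(Add(0, Mul(1, -18)), 46171) = Add(Add(0, -18), 46171) = Add(-18, 46171) = 46153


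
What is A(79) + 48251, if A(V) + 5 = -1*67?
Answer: 48179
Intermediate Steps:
A(V) = -72 (A(V) = -5 - 1*67 = -5 - 67 = -72)
A(79) + 48251 = -72 + 48251 = 48179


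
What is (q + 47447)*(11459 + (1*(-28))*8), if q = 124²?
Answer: 705816405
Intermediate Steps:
q = 15376
(q + 47447)*(11459 + (1*(-28))*8) = (15376 + 47447)*(11459 + (1*(-28))*8) = 62823*(11459 - 28*8) = 62823*(11459 - 224) = 62823*11235 = 705816405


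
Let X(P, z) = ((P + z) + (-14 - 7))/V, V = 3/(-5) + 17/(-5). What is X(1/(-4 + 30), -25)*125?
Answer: 149375/104 ≈ 1436.3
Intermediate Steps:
V = -4 (V = 3*(-1/5) + 17*(-1/5) = -3/5 - 17/5 = -4)
X(P, z) = 21/4 - P/4 - z/4 (X(P, z) = ((P + z) + (-14 - 7))/(-4) = ((P + z) - 21)*(-1/4) = (-21 + P + z)*(-1/4) = 21/4 - P/4 - z/4)
X(1/(-4 + 30), -25)*125 = (21/4 - 1/(4*(-4 + 30)) - 1/4*(-25))*125 = (21/4 - 1/4/26 + 25/4)*125 = (21/4 - 1/4*1/26 + 25/4)*125 = (21/4 - 1/104 + 25/4)*125 = (1195/104)*125 = 149375/104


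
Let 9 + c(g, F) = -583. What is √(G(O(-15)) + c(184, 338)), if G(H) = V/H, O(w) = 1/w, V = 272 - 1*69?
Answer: I*√3637 ≈ 60.308*I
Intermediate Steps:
c(g, F) = -592 (c(g, F) = -9 - 583 = -592)
V = 203 (V = 272 - 69 = 203)
G(H) = 203/H
√(G(O(-15)) + c(184, 338)) = √(203/(1/(-15)) - 592) = √(203/(-1/15) - 592) = √(203*(-15) - 592) = √(-3045 - 592) = √(-3637) = I*√3637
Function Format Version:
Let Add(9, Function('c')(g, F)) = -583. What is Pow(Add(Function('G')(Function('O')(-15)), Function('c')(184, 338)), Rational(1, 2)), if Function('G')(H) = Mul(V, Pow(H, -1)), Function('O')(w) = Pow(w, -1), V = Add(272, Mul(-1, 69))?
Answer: Mul(I, Pow(3637, Rational(1, 2))) ≈ Mul(60.308, I)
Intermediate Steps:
Function('c')(g, F) = -592 (Function('c')(g, F) = Add(-9, -583) = -592)
V = 203 (V = Add(272, -69) = 203)
Function('G')(H) = Mul(203, Pow(H, -1))
Pow(Add(Function('G')(Function('O')(-15)), Function('c')(184, 338)), Rational(1, 2)) = Pow(Add(Mul(203, Pow(Pow(-15, -1), -1)), -592), Rational(1, 2)) = Pow(Add(Mul(203, Pow(Rational(-1, 15), -1)), -592), Rational(1, 2)) = Pow(Add(Mul(203, -15), -592), Rational(1, 2)) = Pow(Add(-3045, -592), Rational(1, 2)) = Pow(-3637, Rational(1, 2)) = Mul(I, Pow(3637, Rational(1, 2)))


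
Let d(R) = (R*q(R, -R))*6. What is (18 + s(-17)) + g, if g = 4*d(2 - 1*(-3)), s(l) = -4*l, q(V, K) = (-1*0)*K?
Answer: 86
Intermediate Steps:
q(V, K) = 0 (q(V, K) = 0*K = 0)
d(R) = 0 (d(R) = (R*0)*6 = 0*6 = 0)
g = 0 (g = 4*0 = 0)
(18 + s(-17)) + g = (18 - 4*(-17)) + 0 = (18 + 68) + 0 = 86 + 0 = 86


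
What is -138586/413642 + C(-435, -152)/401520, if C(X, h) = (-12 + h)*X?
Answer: -217798587/1384046132 ≈ -0.15736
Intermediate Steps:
C(X, h) = X*(-12 + h)
-138586/413642 + C(-435, -152)/401520 = -138586/413642 - 435*(-12 - 152)/401520 = -138586*1/413642 - 435*(-164)*(1/401520) = -69293/206821 + 71340*(1/401520) = -69293/206821 + 1189/6692 = -217798587/1384046132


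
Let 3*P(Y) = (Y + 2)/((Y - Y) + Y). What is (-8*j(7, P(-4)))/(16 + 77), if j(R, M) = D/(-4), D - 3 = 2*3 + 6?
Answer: 10/31 ≈ 0.32258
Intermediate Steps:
D = 15 (D = 3 + (2*3 + 6) = 3 + (6 + 6) = 3 + 12 = 15)
P(Y) = (2 + Y)/(3*Y) (P(Y) = ((Y + 2)/((Y - Y) + Y))/3 = ((2 + Y)/(0 + Y))/3 = ((2 + Y)/Y)/3 = (2 + Y)/(3*Y))
j(R, M) = -15/4 (j(R, M) = 15/(-4) = 15*(-1/4) = -15/4)
(-8*j(7, P(-4)))/(16 + 77) = (-8*(-15/4))/(16 + 77) = 30/93 = 30*(1/93) = 10/31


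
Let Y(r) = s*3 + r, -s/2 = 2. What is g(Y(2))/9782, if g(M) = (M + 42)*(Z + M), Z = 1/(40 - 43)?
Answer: -496/14673 ≈ -0.033804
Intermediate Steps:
s = -4 (s = -2*2 = -4)
Y(r) = -12 + r (Y(r) = -4*3 + r = -12 + r)
Z = -1/3 (Z = 1/(-3) = -1/3 ≈ -0.33333)
g(M) = (42 + M)*(-1/3 + M) (g(M) = (M + 42)*(-1/3 + M) = (42 + M)*(-1/3 + M))
g(Y(2))/9782 = (-14 + (-12 + 2)**2 + 125*(-12 + 2)/3)/9782 = (-14 + (-10)**2 + (125/3)*(-10))*(1/9782) = (-14 + 100 - 1250/3)*(1/9782) = -992/3*1/9782 = -496/14673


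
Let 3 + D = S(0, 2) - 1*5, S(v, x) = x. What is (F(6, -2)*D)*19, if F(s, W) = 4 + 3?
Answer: -798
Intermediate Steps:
F(s, W) = 7
D = -6 (D = -3 + (2 - 1*5) = -3 + (2 - 5) = -3 - 3 = -6)
(F(6, -2)*D)*19 = (7*(-6))*19 = -42*19 = -798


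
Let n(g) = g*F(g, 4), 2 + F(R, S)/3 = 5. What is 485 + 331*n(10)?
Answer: 30275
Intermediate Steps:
F(R, S) = 9 (F(R, S) = -6 + 3*5 = -6 + 15 = 9)
n(g) = 9*g (n(g) = g*9 = 9*g)
485 + 331*n(10) = 485 + 331*(9*10) = 485 + 331*90 = 485 + 29790 = 30275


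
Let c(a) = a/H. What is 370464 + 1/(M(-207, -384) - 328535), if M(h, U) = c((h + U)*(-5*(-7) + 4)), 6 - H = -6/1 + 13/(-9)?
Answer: 14803806641543/39960176 ≈ 3.7046e+5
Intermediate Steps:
H = 121/9 (H = 6 - (-6/1 + 13/(-9)) = 6 - (-6*1 + 13*(-⅑)) = 6 - (-6 - 13/9) = 6 - 1*(-67/9) = 6 + 67/9 = 121/9 ≈ 13.444)
c(a) = 9*a/121 (c(a) = a/(121/9) = a*(9/121) = 9*a/121)
M(h, U) = 351*U/121 + 351*h/121 (M(h, U) = 9*((h + U)*(-5*(-7) + 4))/121 = 9*((U + h)*(35 + 4))/121 = 9*((U + h)*39)/121 = 9*(39*U + 39*h)/121 = 351*U/121 + 351*h/121)
370464 + 1/(M(-207, -384) - 328535) = 370464 + 1/(((351/121)*(-384) + (351/121)*(-207)) - 328535) = 370464 + 1/((-134784/121 - 72657/121) - 328535) = 370464 + 1/(-207441/121 - 328535) = 370464 + 1/(-39960176/121) = 370464 - 121/39960176 = 14803806641543/39960176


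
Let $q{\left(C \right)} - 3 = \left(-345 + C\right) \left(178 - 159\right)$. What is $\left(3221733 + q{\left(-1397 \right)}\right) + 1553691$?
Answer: $4742329$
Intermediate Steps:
$q{\left(C \right)} = -6552 + 19 C$ ($q{\left(C \right)} = 3 + \left(-345 + C\right) \left(178 - 159\right) = 3 + \left(-345 + C\right) 19 = 3 + \left(-6555 + 19 C\right) = -6552 + 19 C$)
$\left(3221733 + q{\left(-1397 \right)}\right) + 1553691 = \left(3221733 + \left(-6552 + 19 \left(-1397\right)\right)\right) + 1553691 = \left(3221733 - 33095\right) + 1553691 = 3188638 + 1553691 = 4742329$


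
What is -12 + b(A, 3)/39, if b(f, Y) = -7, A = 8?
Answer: -475/39 ≈ -12.179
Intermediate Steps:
-12 + b(A, 3)/39 = -12 - 7/39 = -475/39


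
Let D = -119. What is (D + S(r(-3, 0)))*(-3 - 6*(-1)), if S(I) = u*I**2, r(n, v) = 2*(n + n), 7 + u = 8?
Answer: 75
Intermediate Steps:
u = 1 (u = -7 + 8 = 1)
r(n, v) = 4*n (r(n, v) = 2*(2*n) = 4*n)
S(I) = I**2 (S(I) = 1*I**2 = I**2)
(D + S(r(-3, 0)))*(-3 - 6*(-1)) = (-119 + (4*(-3))**2)*(-3 - 6*(-1)) = (-119 + (-12)**2)*(-3 + 6) = (-119 + 144)*3 = 25*3 = 75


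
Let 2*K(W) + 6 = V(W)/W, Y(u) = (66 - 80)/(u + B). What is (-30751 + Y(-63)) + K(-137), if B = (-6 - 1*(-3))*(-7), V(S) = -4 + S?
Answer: -25279091/822 ≈ -30753.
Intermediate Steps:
B = 21 (B = (-6 + 3)*(-7) = -3*(-7) = 21)
Y(u) = -14/(21 + u) (Y(u) = (66 - 80)/(u + 21) = -14/(21 + u))
K(W) = -3 + (-4 + W)/(2*W) (K(W) = -3 + ((-4 + W)/W)/2 = -3 + (-4 + W)/(2*W))
(-30751 + Y(-63)) + K(-137) = (-30751 - 14/(21 - 63)) + (-5/2 - 2/(-137)) = (-30751 - 14/(-42)) + (-5/2 - 2*(-1/137)) = (-30751 - 14*(-1/42)) + (-5/2 + 2/137) = (-30751 + ⅓) - 681/274 = -92252/3 - 681/274 = -25279091/822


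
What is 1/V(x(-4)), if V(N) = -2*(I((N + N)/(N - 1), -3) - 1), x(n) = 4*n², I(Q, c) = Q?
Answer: -63/130 ≈ -0.48462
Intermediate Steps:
V(N) = 2 - 4*N/(-1 + N) (V(N) = -2*((N + N)/(N - 1) - 1) = -2*((2*N)/(-1 + N) - 1) = -2*(2*N/(-1 + N) - 1) = -2*(-1 + 2*N/(-1 + N)) = 2 - 4*N/(-1 + N))
1/V(x(-4)) = 1/(2*(-1 - 4*(-4)²)/(-1 + 4*(-4)²)) = 1/(2*(-1 - 4*16)/(-1 + 4*16)) = 1/(2*(-1 - 1*64)/(-1 + 64)) = 1/(2*(-1 - 64)/63) = 1/(2*(1/63)*(-65)) = 1/(-130/63) = -63/130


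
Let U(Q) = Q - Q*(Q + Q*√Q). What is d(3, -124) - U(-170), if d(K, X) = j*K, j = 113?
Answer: 29409 + 28900*I*√170 ≈ 29409.0 + 3.7681e+5*I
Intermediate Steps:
d(K, X) = 113*K
U(Q) = Q - Q*(Q + Q^(3/2))
d(3, -124) - U(-170) = 113*3 - (-170 - 1*(-170)² - (-170)^(5/2)) = 339 - (-170 - 1*28900 - 28900*I*√170) = 339 - (-170 - 28900 - 28900*I*√170) = 339 - (-29070 - 28900*I*√170) = 339 + (29070 + 28900*I*√170) = 29409 + 28900*I*√170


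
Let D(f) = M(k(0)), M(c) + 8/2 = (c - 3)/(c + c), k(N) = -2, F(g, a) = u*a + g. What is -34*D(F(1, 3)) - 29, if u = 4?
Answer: 129/2 ≈ 64.500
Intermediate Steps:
F(g, a) = g + 4*a (F(g, a) = 4*a + g = g + 4*a)
M(c) = -4 + (-3 + c)/(2*c) (M(c) = -4 + (c - 3)/(c + c) = -4 + (-3 + c)/((2*c)) = -4 + (-3 + c)*(1/(2*c)) = -4 + (-3 + c)/(2*c))
D(f) = -11/4 (D(f) = (½)*(-3 - 7*(-2))/(-2) = (½)*(-½)*(-3 + 14) = (½)*(-½)*11 = -11/4)
-34*D(F(1, 3)) - 29 = -34*(-11/4) - 29 = 187/2 - 29 = 129/2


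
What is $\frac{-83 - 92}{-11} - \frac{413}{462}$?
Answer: $\frac{991}{66} \approx 15.015$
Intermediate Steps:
$\frac{-83 - 92}{-11} - \frac{413}{462} = \left(-83 - 92\right) \left(- \frac{1}{11}\right) - \frac{59}{66} = \left(-175\right) \left(- \frac{1}{11}\right) - \frac{59}{66} = \frac{175}{11} - \frac{59}{66} = \frac{991}{66}$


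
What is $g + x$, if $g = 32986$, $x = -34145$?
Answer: $-1159$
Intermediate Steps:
$g + x = 32986 - 34145 = -1159$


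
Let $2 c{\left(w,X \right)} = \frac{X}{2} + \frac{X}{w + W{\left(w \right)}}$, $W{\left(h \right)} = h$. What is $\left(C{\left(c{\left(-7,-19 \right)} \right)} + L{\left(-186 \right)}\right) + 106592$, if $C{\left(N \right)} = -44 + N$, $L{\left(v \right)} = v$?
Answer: $\frac{1489011}{14} \approx 1.0636 \cdot 10^{5}$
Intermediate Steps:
$c{\left(w,X \right)} = \frac{X}{4} + \frac{X}{4 w}$ ($c{\left(w,X \right)} = \frac{\frac{X}{2} + \frac{X}{w + w}}{2} = \frac{X \frac{1}{2} + \frac{X}{2 w}}{2} = \frac{\frac{X}{2} + X \frac{1}{2 w}}{2} = \frac{\frac{X}{2} + \frac{X}{2 w}}{2} = \frac{X}{4} + \frac{X}{4 w}$)
$\left(C{\left(c{\left(-7,-19 \right)} \right)} + L{\left(-186 \right)}\right) + 106592 = \left(\left(-44 + \frac{1}{4} \left(-19\right) \frac{1}{-7} \left(1 - 7\right)\right) - 186\right) + 106592 = \left(\left(-44 + \frac{1}{4} \left(-19\right) \left(- \frac{1}{7}\right) \left(-6\right)\right) - 186\right) + 106592 = \left(\left(-44 - \frac{57}{14}\right) - 186\right) + 106592 = \left(- \frac{673}{14} - 186\right) + 106592 = - \frac{3277}{14} + 106592 = \frac{1489011}{14}$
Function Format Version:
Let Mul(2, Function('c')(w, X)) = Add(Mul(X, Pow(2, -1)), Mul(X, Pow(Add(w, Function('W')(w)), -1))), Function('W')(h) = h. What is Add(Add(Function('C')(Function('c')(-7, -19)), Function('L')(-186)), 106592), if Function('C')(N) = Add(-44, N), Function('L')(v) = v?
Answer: Rational(1489011, 14) ≈ 1.0636e+5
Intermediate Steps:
Function('c')(w, X) = Add(Mul(Rational(1, 4), X), Mul(Rational(1, 4), X, Pow(w, -1))) (Function('c')(w, X) = Mul(Rational(1, 2), Add(Mul(X, Pow(2, -1)), Mul(X, Pow(Add(w, w), -1)))) = Mul(Rational(1, 2), Add(Mul(X, Rational(1, 2)), Mul(X, Pow(Mul(2, w), -1)))) = Mul(Rational(1, 2), Add(Mul(Rational(1, 2), X), Mul(X, Mul(Rational(1, 2), Pow(w, -1))))) = Mul(Rational(1, 2), Add(Mul(Rational(1, 2), X), Mul(Rational(1, 2), X, Pow(w, -1)))) = Add(Mul(Rational(1, 4), X), Mul(Rational(1, 4), X, Pow(w, -1))))
Add(Add(Function('C')(Function('c')(-7, -19)), Function('L')(-186)), 106592) = Add(Add(Add(-44, Mul(Rational(1, 4), -19, Pow(-7, -1), Add(1, -7))), -186), 106592) = Add(Add(Add(-44, Mul(Rational(1, 4), -19, Rational(-1, 7), -6)), -186), 106592) = Add(Add(Add(-44, Rational(-57, 14)), -186), 106592) = Add(Add(Rational(-673, 14), -186), 106592) = Add(Rational(-3277, 14), 106592) = Rational(1489011, 14)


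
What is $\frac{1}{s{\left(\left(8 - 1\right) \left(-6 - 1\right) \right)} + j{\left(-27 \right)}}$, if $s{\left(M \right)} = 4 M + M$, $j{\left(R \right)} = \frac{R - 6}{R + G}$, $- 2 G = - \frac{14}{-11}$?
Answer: $- \frac{304}{74117} \approx -0.0041016$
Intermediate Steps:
$G = - \frac{7}{11}$ ($G = - \frac{\left(-14\right) \frac{1}{-11}}{2} = - \frac{\left(-14\right) \left(- \frac{1}{11}\right)}{2} = \left(- \frac{1}{2}\right) \frac{14}{11} = - \frac{7}{11} \approx -0.63636$)
$j{\left(R \right)} = \frac{-6 + R}{- \frac{7}{11} + R}$ ($j{\left(R \right)} = \frac{R - 6}{R - \frac{7}{11}} = \frac{-6 + R}{- \frac{7}{11} + R}$)
$s{\left(M \right)} = 5 M$
$\frac{1}{s{\left(\left(8 - 1\right) \left(-6 - 1\right) \right)} + j{\left(-27 \right)}} = \frac{1}{5 \left(8 - 1\right) \left(-6 - 1\right) + \frac{11 \left(-6 - 27\right)}{-7 + 11 \left(-27\right)}} = \frac{1}{5 \cdot 7 \left(-7\right) + 11 \frac{1}{-7 - 297} \left(-33\right)} = \frac{1}{5 \left(-49\right) + 11 \frac{1}{-304} \left(-33\right)} = \frac{1}{-245 + 11 \left(- \frac{1}{304}\right) \left(-33\right)} = \frac{1}{-245 + \frac{363}{304}} = \frac{1}{- \frac{74117}{304}} = - \frac{304}{74117}$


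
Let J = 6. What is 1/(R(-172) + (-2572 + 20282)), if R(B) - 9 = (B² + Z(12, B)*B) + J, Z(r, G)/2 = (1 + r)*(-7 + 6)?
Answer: 1/51781 ≈ 1.9312e-5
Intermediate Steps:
Z(r, G) = -2 - 2*r (Z(r, G) = 2*((1 + r)*(-7 + 6)) = 2*((1 + r)*(-1)) = 2*(-1 - r) = -2 - 2*r)
R(B) = 15 + B² - 26*B (R(B) = 9 + ((B² + (-2 - 2*12)*B) + 6) = 9 + ((B² + (-2 - 24)*B) + 6) = 9 + ((B² - 26*B) + 6) = 9 + (6 + B² - 26*B) = 15 + B² - 26*B)
1/(R(-172) + (-2572 + 20282)) = 1/((15 + (-172)² - 26*(-172)) + (-2572 + 20282)) = 1/((15 + 29584 + 4472) + 17710) = 1/(34071 + 17710) = 1/51781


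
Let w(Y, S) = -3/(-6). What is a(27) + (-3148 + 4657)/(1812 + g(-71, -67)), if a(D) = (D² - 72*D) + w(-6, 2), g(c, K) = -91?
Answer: -4177291/3442 ≈ -1213.6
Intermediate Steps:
w(Y, S) = ½ (w(Y, S) = -3*(-⅙) = ½)
a(D) = ½ + D² - 72*D (a(D) = (D² - 72*D) + ½ = ½ + D² - 72*D)
a(27) + (-3148 + 4657)/(1812 + g(-71, -67)) = (½ + 27² - 72*27) + (-3148 + 4657)/(1812 - 91) = (½ + 729 - 1944) + 1509/1721 = -2429/2 + 1509*(1/1721) = -2429/2 + 1509/1721 = -4177291/3442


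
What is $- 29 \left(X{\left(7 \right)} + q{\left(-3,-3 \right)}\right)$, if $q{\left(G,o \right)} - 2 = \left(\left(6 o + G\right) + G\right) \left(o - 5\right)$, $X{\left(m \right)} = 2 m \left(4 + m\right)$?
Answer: $-10092$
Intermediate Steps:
$X{\left(m \right)} = 2 m \left(4 + m\right)$
$q{\left(G,o \right)} = 2 + \left(-5 + o\right) \left(2 G + 6 o\right)$ ($q{\left(G,o \right)} = 2 + \left(\left(6 o + G\right) + G\right) \left(o - 5\right) = 2 + \left(\left(G + 6 o\right) + G\right) \left(-5 + o\right) = 2 + \left(2 G + 6 o\right) \left(-5 + o\right) = 2 + \left(-5 + o\right) \left(2 G + 6 o\right)$)
$- 29 \left(X{\left(7 \right)} + q{\left(-3,-3 \right)}\right) = - 29 \left(2 \cdot 7 \left(4 + 7\right) + \left(2 - -90 - -30 + 6 \left(-3\right)^{2} + 2 \left(-3\right) \left(-3\right)\right)\right) = - 29 \left(2 \cdot 7 \cdot 11 + \left(2 + 90 + 30 + 6 \cdot 9 + 18\right)\right) = - 29 \left(154 + \left(2 + 90 + 30 + 54 + 18\right)\right) = - 29 \left(154 + 194\right) = \left(-29\right) 348 = -10092$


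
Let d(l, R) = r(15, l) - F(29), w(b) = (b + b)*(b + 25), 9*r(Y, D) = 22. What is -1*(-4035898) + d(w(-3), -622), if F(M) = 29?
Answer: 36322843/9 ≈ 4.0359e+6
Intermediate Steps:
r(Y, D) = 22/9 (r(Y, D) = (⅑)*22 = 22/9)
w(b) = 2*b*(25 + b) (w(b) = (2*b)*(25 + b) = 2*b*(25 + b))
d(l, R) = -239/9 (d(l, R) = 22/9 - 1*29 = 22/9 - 29 = -239/9)
-1*(-4035898) + d(w(-3), -622) = -1*(-4035898) - 239/9 = 4035898 - 239/9 = 36322843/9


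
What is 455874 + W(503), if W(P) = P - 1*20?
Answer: 456357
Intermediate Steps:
W(P) = -20 + P (W(P) = P - 20 = -20 + P)
455874 + W(503) = 455874 + (-20 + 503) = 455874 + 483 = 456357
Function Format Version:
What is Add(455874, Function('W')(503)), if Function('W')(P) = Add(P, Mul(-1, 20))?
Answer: 456357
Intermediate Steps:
Function('W')(P) = Add(-20, P) (Function('W')(P) = Add(P, -20) = Add(-20, P))
Add(455874, Function('W')(503)) = Add(455874, Add(-20, 503)) = Add(455874, 483) = 456357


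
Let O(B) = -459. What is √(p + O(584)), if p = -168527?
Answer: I*√168986 ≈ 411.08*I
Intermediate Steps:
√(p + O(584)) = √(-168527 - 459) = √(-168986) = I*√168986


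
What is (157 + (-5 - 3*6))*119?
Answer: 15946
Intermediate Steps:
(157 + (-5 - 3*6))*119 = (157 + (-5 - 18))*119 = (157 - 23)*119 = 134*119 = 15946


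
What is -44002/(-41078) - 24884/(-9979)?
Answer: 730640455/204958681 ≈ 3.5648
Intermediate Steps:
-44002/(-41078) - 24884/(-9979) = -44002*(-1/41078) - 24884*(-1/9979) = 22001/20539 + 24884/9979 = 730640455/204958681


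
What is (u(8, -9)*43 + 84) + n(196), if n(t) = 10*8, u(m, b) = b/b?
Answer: 207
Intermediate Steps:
u(m, b) = 1
n(t) = 80
(u(8, -9)*43 + 84) + n(196) = (1*43 + 84) + 80 = (43 + 84) + 80 = 127 + 80 = 207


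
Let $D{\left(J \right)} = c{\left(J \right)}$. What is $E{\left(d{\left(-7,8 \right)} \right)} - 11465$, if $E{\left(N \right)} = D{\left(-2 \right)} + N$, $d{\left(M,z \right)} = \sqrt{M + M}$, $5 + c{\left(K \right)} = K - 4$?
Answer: $-11476 + i \sqrt{14} \approx -11476.0 + 3.7417 i$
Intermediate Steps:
$c{\left(K \right)} = -9 + K$ ($c{\left(K \right)} = -5 + \left(K - 4\right) = -5 + \left(-4 + K\right) = -9 + K$)
$D{\left(J \right)} = -9 + J$
$d{\left(M,z \right)} = \sqrt{2} \sqrt{M}$ ($d{\left(M,z \right)} = \sqrt{2 M} = \sqrt{2} \sqrt{M}$)
$E{\left(N \right)} = -11 + N$ ($E{\left(N \right)} = \left(-9 - 2\right) + N = -11 + N$)
$E{\left(d{\left(-7,8 \right)} \right)} - 11465 = \left(-11 + \sqrt{2} \sqrt{-7}\right) - 11465 = \left(-11 + \sqrt{2} i \sqrt{7}\right) - 11465 = \left(-11 + i \sqrt{14}\right) - 11465 = -11476 + i \sqrt{14}$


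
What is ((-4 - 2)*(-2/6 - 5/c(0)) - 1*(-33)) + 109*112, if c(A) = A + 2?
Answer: 12258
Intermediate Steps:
c(A) = 2 + A
((-4 - 2)*(-2/6 - 5/c(0)) - 1*(-33)) + 109*112 = ((-4 - 2)*(-2/6 - 5/(2 + 0)) - 1*(-33)) + 109*112 = (-6*(-2*⅙ - 5/2) + 33) + 12208 = (-6*(-⅓ - 5*½) + 33) + 12208 = (-6*(-⅓ - 5/2) + 33) + 12208 = (-6*(-17/6) + 33) + 12208 = (17 + 33) + 12208 = 50 + 12208 = 12258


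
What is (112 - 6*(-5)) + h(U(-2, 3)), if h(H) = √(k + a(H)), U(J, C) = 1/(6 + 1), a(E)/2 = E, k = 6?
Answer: 142 + 2*√77/7 ≈ 144.51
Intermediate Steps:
a(E) = 2*E
U(J, C) = ⅐ (U(J, C) = 1/7 = ⅐)
h(H) = √(6 + 2*H)
(112 - 6*(-5)) + h(U(-2, 3)) = (112 - 6*(-5)) + √(6 + 2*(⅐)) = (112 + 30) + √(6 + 2/7) = 142 + √(44/7) = 142 + 2*√77/7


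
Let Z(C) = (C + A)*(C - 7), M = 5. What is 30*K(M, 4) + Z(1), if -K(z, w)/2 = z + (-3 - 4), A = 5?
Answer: 84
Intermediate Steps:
Z(C) = (-7 + C)*(5 + C) (Z(C) = (C + 5)*(C - 7) = (5 + C)*(-7 + C) = (-7 + C)*(5 + C))
K(z, w) = 14 - 2*z (K(z, w) = -2*(z + (-3 - 4)) = -2*(z - 7) = -2*(-7 + z) = 14 - 2*z)
30*K(M, 4) + Z(1) = 30*(14 - 2*5) + (-35 + 1**2 - 2*1) = 30*(14 - 10) + (-35 + 1 - 2) = 30*4 - 36 = 120 - 36 = 84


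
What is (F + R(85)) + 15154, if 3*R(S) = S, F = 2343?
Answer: 52576/3 ≈ 17525.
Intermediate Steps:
R(S) = S/3
(F + R(85)) + 15154 = (2343 + (⅓)*85) + 15154 = (2343 + 85/3) + 15154 = 7114/3 + 15154 = 52576/3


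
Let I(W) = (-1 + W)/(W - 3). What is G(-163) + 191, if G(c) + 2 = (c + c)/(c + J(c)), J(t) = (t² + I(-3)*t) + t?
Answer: 90903/481 ≈ 188.99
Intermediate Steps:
I(W) = (-1 + W)/(-3 + W)
J(t) = t² + 5*t/3 (J(t) = (t² + ((-1 - 3)/(-3 - 3))*t) + t = (t² + (-4/(-6))*t) + t = (t² + (-⅙*(-4))*t) + t = (t² + 2*t/3) + t = t² + 5*t/3)
G(c) = -2 + 2*c/(c + c*(5 + 3*c)/3) (G(c) = -2 + (c + c)/(c + c*(5 + 3*c)/3) = -2 + (2*c)/(c + c*(5 + 3*c)/3) = -2 + 2*c/(c + c*(5 + 3*c)/3))
G(-163) + 191 = -(10 + 6*(-163))/(8 + 3*(-163)) + 191 = -(10 - 978)/(8 - 489) + 191 = -1*(-968)/(-481) + 191 = -1*(-1/481)*(-968) + 191 = -968/481 + 191 = 90903/481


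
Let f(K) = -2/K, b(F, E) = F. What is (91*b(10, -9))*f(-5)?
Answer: 364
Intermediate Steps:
(91*b(10, -9))*f(-5) = (91*10)*(-2/(-5)) = 910*(-2*(-⅕)) = 910*(⅖) = 364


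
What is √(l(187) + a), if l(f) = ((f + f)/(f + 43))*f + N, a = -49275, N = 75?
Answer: I*√646648565/115 ≈ 221.12*I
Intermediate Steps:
l(f) = 75 + 2*f²/(43 + f) (l(f) = ((f + f)/(f + 43))*f + 75 = ((2*f)/(43 + f))*f + 75 = (2*f/(43 + f))*f + 75 = 2*f²/(43 + f) + 75 = 75 + 2*f²/(43 + f))
√(l(187) + a) = √((3225 + 2*187² + 75*187)/(43 + 187) - 49275) = √((3225 + 2*34969 + 14025)/230 - 49275) = √((3225 + 69938 + 14025)/230 - 49275) = √((1/230)*87188 - 49275) = √(43594/115 - 49275) = √(-5623031/115) = I*√646648565/115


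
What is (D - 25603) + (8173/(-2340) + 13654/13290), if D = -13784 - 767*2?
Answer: -42422082647/1036620 ≈ -40923.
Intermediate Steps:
D = -15318 (D = -13784 - 1*1534 = -13784 - 1534 = -15318)
(D - 25603) + (8173/(-2340) + 13654/13290) = (-15318 - 25603) + (8173/(-2340) + 13654/13290) = -40921 + (8173*(-1/2340) + 13654*(1/13290)) = -40921 + (-8173/2340 + 6827/6645) = -40921 - 2555627/1036620 = -42422082647/1036620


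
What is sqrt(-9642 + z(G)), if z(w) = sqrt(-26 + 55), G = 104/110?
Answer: sqrt(-9642 + sqrt(29)) ≈ 98.166*I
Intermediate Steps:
G = 52/55 (G = 104*(1/110) = 52/55 ≈ 0.94545)
z(w) = sqrt(29)
sqrt(-9642 + z(G)) = sqrt(-9642 + sqrt(29))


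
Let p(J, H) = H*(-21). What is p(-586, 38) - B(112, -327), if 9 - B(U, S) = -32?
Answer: -839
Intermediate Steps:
p(J, H) = -21*H
B(U, S) = 41 (B(U, S) = 9 - 1*(-32) = 9 + 32 = 41)
p(-586, 38) - B(112, -327) = -21*38 - 1*41 = -798 - 41 = -839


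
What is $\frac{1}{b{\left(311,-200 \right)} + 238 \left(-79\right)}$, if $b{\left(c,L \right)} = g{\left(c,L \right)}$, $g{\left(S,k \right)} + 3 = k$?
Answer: $- \frac{1}{19005} \approx -5.2618 \cdot 10^{-5}$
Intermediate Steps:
$g{\left(S,k \right)} = -3 + k$
$b{\left(c,L \right)} = -3 + L$
$\frac{1}{b{\left(311,-200 \right)} + 238 \left(-79\right)} = \frac{1}{\left(-3 - 200\right) + 238 \left(-79\right)} = \frac{1}{-203 - 18802} = \frac{1}{-19005} = - \frac{1}{19005}$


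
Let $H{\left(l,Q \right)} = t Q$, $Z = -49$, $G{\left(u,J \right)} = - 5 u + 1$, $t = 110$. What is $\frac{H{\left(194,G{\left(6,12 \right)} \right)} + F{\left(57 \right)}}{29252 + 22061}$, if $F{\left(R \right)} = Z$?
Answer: $- \frac{3239}{51313} \approx -0.063122$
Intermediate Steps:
$G{\left(u,J \right)} = 1 - 5 u$
$F{\left(R \right)} = -49$
$H{\left(l,Q \right)} = 110 Q$
$\frac{H{\left(194,G{\left(6,12 \right)} \right)} + F{\left(57 \right)}}{29252 + 22061} = \frac{110 \left(1 - 30\right) - 49}{29252 + 22061} = \frac{110 \left(1 - 30\right) - 49}{51313} = \left(110 \left(-29\right) - 49\right) \frac{1}{51313} = \left(-3190 - 49\right) \frac{1}{51313} = \left(-3239\right) \frac{1}{51313} = - \frac{3239}{51313}$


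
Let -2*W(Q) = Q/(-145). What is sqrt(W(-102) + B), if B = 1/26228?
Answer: I*sqrt(1271632024495)/1901530 ≈ 0.59303*I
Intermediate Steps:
W(Q) = Q/290 (W(Q) = -Q/(2*(-145)) = -Q*(-1)/(2*145) = -(-1)*Q/290 = Q/290)
B = 1/26228 ≈ 3.8127e-5
sqrt(W(-102) + B) = sqrt((1/290)*(-102) + 1/26228) = sqrt(-51/145 + 1/26228) = sqrt(-1337483/3803060) = I*sqrt(1271632024495)/1901530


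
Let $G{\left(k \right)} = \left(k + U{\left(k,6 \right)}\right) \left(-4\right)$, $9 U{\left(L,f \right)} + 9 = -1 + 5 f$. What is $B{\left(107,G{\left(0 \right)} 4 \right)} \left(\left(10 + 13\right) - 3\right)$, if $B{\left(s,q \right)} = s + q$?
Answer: $\frac{12860}{9} \approx 1428.9$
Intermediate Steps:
$U{\left(L,f \right)} = - \frac{10}{9} + \frac{5 f}{9}$ ($U{\left(L,f \right)} = -1 + \frac{-1 + 5 f}{9} = -1 + \left(- \frac{1}{9} + \frac{5 f}{9}\right) = - \frac{10}{9} + \frac{5 f}{9}$)
$G{\left(k \right)} = - \frac{80}{9} - 4 k$ ($G{\left(k \right)} = \left(k + \left(- \frac{10}{9} + \frac{5}{9} \cdot 6\right)\right) \left(-4\right) = \left(k + \left(- \frac{10}{9} + \frac{10}{3}\right)\right) \left(-4\right) = \left(k + \frac{20}{9}\right) \left(-4\right) = \left(\frac{20}{9} + k\right) \left(-4\right) = - \frac{80}{9} - 4 k$)
$B{\left(s,q \right)} = q + s$
$B{\left(107,G{\left(0 \right)} 4 \right)} \left(\left(10 + 13\right) - 3\right) = \left(\left(- \frac{80}{9} - 0\right) 4 + 107\right) \left(\left(10 + 13\right) - 3\right) = \left(\left(- \frac{80}{9} + 0\right) 4 + 107\right) \left(23 - 3\right) = \left(\left(- \frac{80}{9}\right) 4 + 107\right) 20 = \left(- \frac{320}{9} + 107\right) 20 = \frac{643}{9} \cdot 20 = \frac{12860}{9}$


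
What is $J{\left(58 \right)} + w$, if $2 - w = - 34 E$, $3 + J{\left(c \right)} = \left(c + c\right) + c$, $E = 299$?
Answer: $10339$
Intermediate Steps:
$J{\left(c \right)} = -3 + 3 c$ ($J{\left(c \right)} = -3 + \left(\left(c + c\right) + c\right) = -3 + \left(2 c + c\right) = -3 + 3 c$)
$w = 10168$ ($w = 2 - \left(-34\right) 299 = 2 - -10166 = 2 + 10166 = 10168$)
$J{\left(58 \right)} + w = \left(-3 + 3 \cdot 58\right) + 10168 = \left(-3 + 174\right) + 10168 = 171 + 10168 = 10339$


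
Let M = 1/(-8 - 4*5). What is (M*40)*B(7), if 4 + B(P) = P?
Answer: -30/7 ≈ -4.2857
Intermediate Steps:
M = -1/28 (M = 1/(-8 - 20) = 1/(-28) = -1/28 ≈ -0.035714)
B(P) = -4 + P
(M*40)*B(7) = (-1/28*40)*(-4 + 7) = -10/7*3 = -30/7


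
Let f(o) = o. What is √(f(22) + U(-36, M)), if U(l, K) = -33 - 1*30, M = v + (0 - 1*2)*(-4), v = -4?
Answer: I*√41 ≈ 6.4031*I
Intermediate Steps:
M = 4 (M = -4 + (0 - 1*2)*(-4) = -4 + (0 - 2)*(-4) = -4 - 2*(-4) = -4 + 8 = 4)
U(l, K) = -63 (U(l, K) = -33 - 30 = -63)
√(f(22) + U(-36, M)) = √(22 - 63) = √(-41) = I*√41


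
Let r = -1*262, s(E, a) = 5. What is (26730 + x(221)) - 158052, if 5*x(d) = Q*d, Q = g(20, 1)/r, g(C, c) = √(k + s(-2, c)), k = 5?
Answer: -131322 - 221*√10/1310 ≈ -1.3132e+5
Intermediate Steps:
r = -262
g(C, c) = √10 (g(C, c) = √(5 + 5) = √10)
Q = -√10/262 (Q = √10/(-262) = √10*(-1/262) = -√10/262 ≈ -0.012070)
x(d) = -d*√10/1310 (x(d) = ((-√10/262)*d)/5 = (-d*√10/262)/5 = -d*√10/1310)
(26730 + x(221)) - 158052 = (26730 - 1/1310*221*√10) - 158052 = (26730 - 221*√10/1310) - 158052 = -131322 - 221*√10/1310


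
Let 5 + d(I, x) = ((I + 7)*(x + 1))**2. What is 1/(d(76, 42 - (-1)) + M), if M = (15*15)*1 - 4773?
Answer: 1/13332551 ≈ 7.5004e-8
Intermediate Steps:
d(I, x) = -5 + (1 + x)**2*(7 + I)**2 (d(I, x) = -5 + ((I + 7)*(x + 1))**2 = -5 + ((7 + I)*(1 + x))**2 = -5 + ((1 + x)*(7 + I))**2 = -5 + (1 + x)**2*(7 + I)**2)
M = -4548 (M = 225*1 - 4773 = 225 - 4773 = -4548)
1/(d(76, 42 - (-1)) + M) = 1/((-5 + (1 + (42 - (-1)))**2*(7 + 76)**2) - 4548) = 1/((-5 + (1 + (42 - 1*(-1)))**2*83**2) - 4548) = 1/((-5 + (1 + (42 + 1))**2*6889) - 4548) = 1/((-5 + (1 + 43)**2*6889) - 4548) = 1/((-5 + 44**2*6889) - 4548) = 1/((-5 + 1936*6889) - 4548) = 1/((-5 + 13337104) - 4548) = 1/(13337099 - 4548) = 1/13332551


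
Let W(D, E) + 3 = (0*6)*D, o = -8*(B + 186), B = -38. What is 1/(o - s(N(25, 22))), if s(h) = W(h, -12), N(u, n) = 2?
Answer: -1/1181 ≈ -0.00084674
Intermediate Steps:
o = -1184 (o = -8*(-38 + 186) = -8*148 = -1184)
W(D, E) = -3 (W(D, E) = -3 + (0*6)*D = -3 + 0*D = -3 + 0 = -3)
s(h) = -3
1/(o - s(N(25, 22))) = 1/(-1184 - 1*(-3)) = 1/(-1184 + 3) = 1/(-1181) = -1/1181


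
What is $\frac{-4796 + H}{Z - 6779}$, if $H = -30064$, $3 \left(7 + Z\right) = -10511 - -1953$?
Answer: $\frac{26145}{7229} \approx 3.6167$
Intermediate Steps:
$Z = - \frac{8579}{3}$ ($Z = -7 + \frac{-10511 - -1953}{3} = -7 + \frac{-10511 + 1953}{3} = -7 + \frac{1}{3} \left(-8558\right) = -7 - \frac{8558}{3} = - \frac{8579}{3} \approx -2859.7$)
$\frac{-4796 + H}{Z - 6779} = \frac{-4796 - 30064}{- \frac{8579}{3} - 6779} = - \frac{34860}{- \frac{28916}{3}} = \left(-34860\right) \left(- \frac{3}{28916}\right) = \frac{26145}{7229}$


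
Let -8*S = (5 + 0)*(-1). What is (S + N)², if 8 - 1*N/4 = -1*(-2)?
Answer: 38809/64 ≈ 606.39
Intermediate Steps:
S = 5/8 (S = -(5 + 0)*(-1)/8 = -5*(-1)/8 = -⅛*(-5) = 5/8 ≈ 0.62500)
N = 24 (N = 32 - (-4)*(-2) = 32 - 4*2 = 32 - 8 = 24)
(S + N)² = (5/8 + 24)² = (197/8)² = 38809/64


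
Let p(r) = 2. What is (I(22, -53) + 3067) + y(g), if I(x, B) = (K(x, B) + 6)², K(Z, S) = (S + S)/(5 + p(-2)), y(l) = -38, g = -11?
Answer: 152517/49 ≈ 3112.6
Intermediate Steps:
K(Z, S) = 2*S/7 (K(Z, S) = (S + S)/(5 + 2) = (2*S)/7 = (2*S)*(⅐) = 2*S/7)
I(x, B) = (6 + 2*B/7)² (I(x, B) = (2*B/7 + 6)² = (6 + 2*B/7)²)
(I(22, -53) + 3067) + y(g) = (4*(21 - 53)²/49 + 3067) - 38 = ((4/49)*(-32)² + 3067) - 38 = ((4/49)*1024 + 3067) - 38 = (4096/49 + 3067) - 38 = 154379/49 - 38 = 152517/49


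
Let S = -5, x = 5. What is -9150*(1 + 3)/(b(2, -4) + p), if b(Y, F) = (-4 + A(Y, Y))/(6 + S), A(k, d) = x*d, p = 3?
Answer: -12200/3 ≈ -4066.7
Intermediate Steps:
A(k, d) = 5*d
b(Y, F) = -4 + 5*Y (b(Y, F) = (-4 + 5*Y)/(6 - 5) = (-4 + 5*Y)/1 = (-4 + 5*Y)*1 = -4 + 5*Y)
-9150*(1 + 3)/(b(2, -4) + p) = -9150*(1 + 3)/((-4 + 5*2) + 3) = -36600/((-4 + 10) + 3) = -36600/(6 + 3) = -36600/9 = -9150*4/9 = -12200/3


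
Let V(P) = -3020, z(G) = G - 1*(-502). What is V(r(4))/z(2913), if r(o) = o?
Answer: -604/683 ≈ -0.88433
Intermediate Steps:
z(G) = 502 + G (z(G) = G + 502 = 502 + G)
V(r(4))/z(2913) = -3020/(502 + 2913) = -3020/3415 = -3020*1/3415 = -604/683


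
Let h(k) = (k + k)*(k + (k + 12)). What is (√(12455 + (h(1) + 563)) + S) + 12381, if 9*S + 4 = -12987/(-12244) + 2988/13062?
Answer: 2970088693111/239896692 + √13046 ≈ 12495.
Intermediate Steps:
h(k) = 2*k*(12 + 2*k) (h(k) = (2*k)*(k + (12 + k)) = (2*k)*(12 + 2*k) = 2*k*(12 + 2*k))
S = -72250541/239896692 (S = -4/9 + (-12987/(-12244) + 2988/13062)/9 = -4/9 + (-12987*(-1/12244) + 2988*(1/13062))/9 = -4/9 + (12987/12244 + 498/2177)/9 = -4/9 + (⅑)*(34370211/26655188) = -4/9 + 11456737/79965564 = -72250541/239896692 ≈ -0.30117)
(√(12455 + (h(1) + 563)) + S) + 12381 = (√(12455 + (4*1*(6 + 1) + 563)) - 72250541/239896692) + 12381 = (√(12455 + (4*1*7 + 563)) - 72250541/239896692) + 12381 = (√(12455 + (28 + 563)) - 72250541/239896692) + 12381 = (√(12455 + 591) - 72250541/239896692) + 12381 = (√13046 - 72250541/239896692) + 12381 = (-72250541/239896692 + √13046) + 12381 = 2970088693111/239896692 + √13046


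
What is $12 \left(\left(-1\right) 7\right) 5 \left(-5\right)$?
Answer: $2100$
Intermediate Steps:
$12 \left(\left(-1\right) 7\right) 5 \left(-5\right) = 12 \left(-7\right) \left(-25\right) = \left(-84\right) \left(-25\right) = 2100$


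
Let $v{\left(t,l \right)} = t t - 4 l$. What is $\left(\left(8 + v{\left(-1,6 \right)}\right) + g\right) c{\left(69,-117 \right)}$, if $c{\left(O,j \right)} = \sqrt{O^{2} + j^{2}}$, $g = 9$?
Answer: $- 90 \sqrt{82} \approx -814.98$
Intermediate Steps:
$v{\left(t,l \right)} = t^{2} - 4 l$
$\left(\left(8 + v{\left(-1,6 \right)}\right) + g\right) c{\left(69,-117 \right)} = \left(\left(8 + \left(\left(-1\right)^{2} - 24\right)\right) + 9\right) \sqrt{69^{2} + \left(-117\right)^{2}} = \left(\left(8 + \left(1 - 24\right)\right) + 9\right) \sqrt{4761 + 13689} = \left(\left(8 - 23\right) + 9\right) \sqrt{18450} = \left(-15 + 9\right) 15 \sqrt{82} = - 6 \cdot 15 \sqrt{82} = - 90 \sqrt{82}$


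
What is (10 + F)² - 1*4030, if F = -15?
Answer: -4005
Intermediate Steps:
(10 + F)² - 1*4030 = (10 - 15)² - 1*4030 = (-5)² - 4030 = 25 - 4030 = -4005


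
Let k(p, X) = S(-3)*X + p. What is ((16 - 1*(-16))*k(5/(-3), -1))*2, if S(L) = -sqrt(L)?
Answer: -320/3 + 64*I*sqrt(3) ≈ -106.67 + 110.85*I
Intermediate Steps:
k(p, X) = p - I*X*sqrt(3) (k(p, X) = (-sqrt(-3))*X + p = (-I*sqrt(3))*X + p = -I*X*sqrt(3) + p = p - I*X*sqrt(3))
((16 - 1*(-16))*k(5/(-3), -1))*2 = ((16 - 1*(-16))*(5/(-3) - 1*I*(-1)*sqrt(3)))*2 = ((16 + 16)*(5*(-1/3) + I*sqrt(3)))*2 = (32*(-5/3 + I*sqrt(3)))*2 = (-160/3 + 32*I*sqrt(3))*2 = -320/3 + 64*I*sqrt(3)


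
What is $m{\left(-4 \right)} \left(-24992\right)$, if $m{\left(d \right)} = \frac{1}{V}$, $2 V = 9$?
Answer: $- \frac{49984}{9} \approx -5553.8$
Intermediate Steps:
$V = \frac{9}{2}$ ($V = \frac{1}{2} \cdot 9 = \frac{9}{2} \approx 4.5$)
$m{\left(d \right)} = \frac{2}{9}$ ($m{\left(d \right)} = \frac{1}{\frac{9}{2}} = \frac{2}{9}$)
$m{\left(-4 \right)} \left(-24992\right) = \frac{2}{9} \left(-24992\right) = - \frac{49984}{9}$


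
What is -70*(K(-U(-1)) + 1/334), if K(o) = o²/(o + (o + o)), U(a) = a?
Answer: -11795/501 ≈ -23.543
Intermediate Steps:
K(o) = o/3 (K(o) = o²/(o + 2*o) = o²/((3*o)) = (1/(3*o))*o² = o/3)
-70*(K(-U(-1)) + 1/334) = -70*((-1*(-1))/3 + 1/334) = -70*((⅓)*1 + 1/334) = -70*(⅓ + 1/334) = -70*337/1002 = -11795/501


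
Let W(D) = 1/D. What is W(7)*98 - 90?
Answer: -76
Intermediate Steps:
W(7)*98 - 90 = 98/7 - 90 = (⅐)*98 - 90 = 14 - 90 = -76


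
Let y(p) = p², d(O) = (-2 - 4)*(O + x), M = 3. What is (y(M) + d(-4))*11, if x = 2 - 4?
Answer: 495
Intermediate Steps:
x = -2
d(O) = 12 - 6*O (d(O) = (-2 - 4)*(O - 2) = -6*(-2 + O) = 12 - 6*O)
(y(M) + d(-4))*11 = (3² + (12 - 6*(-4)))*11 = (9 + (12 + 24))*11 = (9 + 36)*11 = 45*11 = 495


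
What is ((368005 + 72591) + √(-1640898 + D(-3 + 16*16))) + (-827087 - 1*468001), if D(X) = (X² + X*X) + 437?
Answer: -854492 + I*√1512443 ≈ -8.5449e+5 + 1229.8*I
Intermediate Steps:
D(X) = 437 + 2*X² (D(X) = (X² + X²) + 437 = 2*X² + 437 = 437 + 2*X²)
((368005 + 72591) + √(-1640898 + D(-3 + 16*16))) + (-827087 - 1*468001) = ((368005 + 72591) + √(-1640898 + (437 + 2*(-3 + 16*16)²))) + (-827087 - 1*468001) = (440596 + √(-1640898 + (437 + 2*(-3 + 256)²))) + (-827087 - 468001) = (440596 + √(-1640898 + (437 + 2*253²))) - 1295088 = (440596 + √(-1640898 + (437 + 2*64009))) - 1295088 = (440596 + √(-1640898 + (437 + 128018))) - 1295088 = (440596 + √(-1640898 + 128455)) - 1295088 = (440596 + √(-1512443)) - 1295088 = (440596 + I*√1512443) - 1295088 = -854492 + I*√1512443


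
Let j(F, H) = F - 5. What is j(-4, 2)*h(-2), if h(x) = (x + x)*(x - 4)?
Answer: -216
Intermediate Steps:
j(F, H) = -5 + F
h(x) = 2*x*(-4 + x) (h(x) = (2*x)*(-4 + x) = 2*x*(-4 + x))
j(-4, 2)*h(-2) = (-5 - 4)*(2*(-2)*(-4 - 2)) = -18*(-2)*(-6) = -9*24 = -216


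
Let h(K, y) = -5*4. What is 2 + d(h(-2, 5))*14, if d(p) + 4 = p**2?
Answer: 5546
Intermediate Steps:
h(K, y) = -20
d(p) = -4 + p**2
2 + d(h(-2, 5))*14 = 2 + (-4 + (-20)**2)*14 = 2 + (-4 + 400)*14 = 2 + 396*14 = 2 + 5544 = 5546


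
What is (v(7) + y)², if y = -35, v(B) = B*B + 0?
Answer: 196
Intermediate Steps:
v(B) = B² (v(B) = B² + 0 = B²)
(v(7) + y)² = (7² - 35)² = (49 - 35)² = 14² = 196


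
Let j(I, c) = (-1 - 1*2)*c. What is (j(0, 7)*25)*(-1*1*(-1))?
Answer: -525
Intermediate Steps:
j(I, c) = -3*c (j(I, c) = (-1 - 2)*c = -3*c)
(j(0, 7)*25)*(-1*1*(-1)) = (-3*7*25)*(-1*1*(-1)) = (-21*25)*(-1*(-1)) = -525*1 = -525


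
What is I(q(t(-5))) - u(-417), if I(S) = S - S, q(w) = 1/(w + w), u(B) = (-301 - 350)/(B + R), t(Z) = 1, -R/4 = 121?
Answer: -651/901 ≈ -0.72253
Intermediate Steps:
R = -484 (R = -4*121 = -484)
u(B) = -651/(-484 + B) (u(B) = (-301 - 350)/(B - 484) = -651/(-484 + B))
q(w) = 1/(2*w)
I(S) = 0
I(q(t(-5))) - u(-417) = 0 - (-651)/(-484 - 417) = 0 - (-651)/(-901) = 0 - (-651)*(-1)/901 = 0 - 1*651/901 = 0 - 651/901 = -651/901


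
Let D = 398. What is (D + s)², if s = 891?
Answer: 1661521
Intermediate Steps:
(D + s)² = (398 + 891)² = 1289² = 1661521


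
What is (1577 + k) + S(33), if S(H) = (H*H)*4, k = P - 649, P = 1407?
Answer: 6691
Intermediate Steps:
k = 758 (k = 1407 - 649 = 758)
S(H) = 4*H**2 (S(H) = H**2*4 = 4*H**2)
(1577 + k) + S(33) = (1577 + 758) + 4*33**2 = 2335 + 4*1089 = 2335 + 4356 = 6691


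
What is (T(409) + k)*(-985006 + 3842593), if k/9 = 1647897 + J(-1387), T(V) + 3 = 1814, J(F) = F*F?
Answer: 91862292059535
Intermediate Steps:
J(F) = F**2
T(V) = 1811 (T(V) = -3 + 1814 = 1811)
k = 32144994 (k = 9*(1647897 + (-1387)**2) = 9*(1647897 + 1923769) = 9*3571666 = 32144994)
(T(409) + k)*(-985006 + 3842593) = (1811 + 32144994)*(-985006 + 3842593) = 32146805*2857587 = 91862292059535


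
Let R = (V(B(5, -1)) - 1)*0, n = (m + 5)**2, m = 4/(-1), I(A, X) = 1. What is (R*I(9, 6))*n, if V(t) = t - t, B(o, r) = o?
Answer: 0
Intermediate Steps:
V(t) = 0
m = -4 (m = 4*(-1) = -4)
n = 1 (n = (-4 + 5)**2 = 1**2 = 1)
R = 0 (R = (0 - 1)*0 = -1*0 = 0)
(R*I(9, 6))*n = (0*1)*1 = 0*1 = 0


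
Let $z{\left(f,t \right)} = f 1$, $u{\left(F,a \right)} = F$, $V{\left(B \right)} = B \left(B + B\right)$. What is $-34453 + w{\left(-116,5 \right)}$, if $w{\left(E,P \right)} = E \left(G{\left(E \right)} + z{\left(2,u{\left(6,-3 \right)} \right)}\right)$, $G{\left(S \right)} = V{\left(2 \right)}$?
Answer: $-35613$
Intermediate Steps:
$V{\left(B \right)} = 2 B^{2}$ ($V{\left(B \right)} = B 2 B = 2 B^{2}$)
$z{\left(f,t \right)} = f$
$G{\left(S \right)} = 8$ ($G{\left(S \right)} = 2 \cdot 2^{2} = 2 \cdot 4 = 8$)
$w{\left(E,P \right)} = 10 E$ ($w{\left(E,P \right)} = E \left(8 + 2\right) = E 10 = 10 E$)
$-34453 + w{\left(-116,5 \right)} = -34453 + 10 \left(-116\right) = -34453 - 1160 = -35613$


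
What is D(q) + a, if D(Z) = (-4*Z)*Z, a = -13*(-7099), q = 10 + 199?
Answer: -82437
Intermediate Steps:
q = 209
a = 92287
D(Z) = -4*Z²
D(q) + a = -4*209² + 92287 = -4*43681 + 92287 = -174724 + 92287 = -82437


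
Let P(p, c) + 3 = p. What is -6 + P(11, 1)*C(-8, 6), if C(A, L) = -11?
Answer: -94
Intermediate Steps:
P(p, c) = -3 + p
-6 + P(11, 1)*C(-8, 6) = -6 + (-3 + 11)*(-11) = -6 + 8*(-11) = -6 - 88 = -94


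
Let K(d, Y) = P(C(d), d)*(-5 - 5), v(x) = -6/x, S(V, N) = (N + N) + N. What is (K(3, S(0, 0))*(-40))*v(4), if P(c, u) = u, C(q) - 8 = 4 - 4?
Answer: -1800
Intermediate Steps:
S(V, N) = 3*N (S(V, N) = 2*N + N = 3*N)
C(q) = 8 (C(q) = 8 + (4 - 4) = 8 + 0 = 8)
K(d, Y) = -10*d (K(d, Y) = d*(-5 - 5) = d*(-10) = -10*d)
(K(3, S(0, 0))*(-40))*v(4) = (-10*3*(-40))*(-6/4) = (-30*(-40))*(-6*¼) = 1200*(-3/2) = -1800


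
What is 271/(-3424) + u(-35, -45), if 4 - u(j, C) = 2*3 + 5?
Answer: -24239/3424 ≈ -7.0791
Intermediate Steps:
u(j, C) = -7 (u(j, C) = 4 - (2*3 + 5) = 4 - (6 + 5) = 4 - 1*11 = 4 - 11 = -7)
271/(-3424) + u(-35, -45) = 271/(-3424) - 7 = 271*(-1/3424) - 7 = -271/3424 - 7 = -24239/3424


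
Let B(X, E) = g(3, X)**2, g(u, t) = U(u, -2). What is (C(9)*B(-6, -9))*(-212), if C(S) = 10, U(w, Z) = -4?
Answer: -33920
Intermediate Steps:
g(u, t) = -4
B(X, E) = 16 (B(X, E) = (-4)**2 = 16)
(C(9)*B(-6, -9))*(-212) = (10*16)*(-212) = 160*(-212) = -33920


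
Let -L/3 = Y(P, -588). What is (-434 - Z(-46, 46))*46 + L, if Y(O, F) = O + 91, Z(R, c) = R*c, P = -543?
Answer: 78728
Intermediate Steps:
Y(O, F) = 91 + O
L = 1356 (L = -3*(91 - 543) = -3*(-452) = 1356)
(-434 - Z(-46, 46))*46 + L = (-434 - (-46)*46)*46 + 1356 = (-434 - 1*(-2116))*46 + 1356 = (-434 + 2116)*46 + 1356 = 1682*46 + 1356 = 77372 + 1356 = 78728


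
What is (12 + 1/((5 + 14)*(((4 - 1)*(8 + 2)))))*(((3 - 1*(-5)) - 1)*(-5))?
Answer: -47887/114 ≈ -420.06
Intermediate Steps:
(12 + 1/((5 + 14)*(((4 - 1)*(8 + 2)))))*(((3 - 1*(-5)) - 1)*(-5)) = (12 + 1/(19*((3*10))))*(((3 + 5) - 1)*(-5)) = (12 + (1/19)/30)*((8 - 1)*(-5)) = (12 + (1/19)*(1/30))*(7*(-5)) = (12 + 1/570)*(-35) = (6841/570)*(-35) = -47887/114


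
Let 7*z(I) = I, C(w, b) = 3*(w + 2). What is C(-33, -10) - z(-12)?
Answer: -639/7 ≈ -91.286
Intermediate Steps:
C(w, b) = 6 + 3*w (C(w, b) = 3*(2 + w) = 6 + 3*w)
z(I) = I/7
C(-33, -10) - z(-12) = (6 + 3*(-33)) - (-12)/7 = (6 - 99) - 1*(-12/7) = -93 + 12/7 = -639/7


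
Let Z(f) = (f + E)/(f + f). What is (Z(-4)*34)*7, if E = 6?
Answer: -119/2 ≈ -59.500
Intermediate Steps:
Z(f) = (6 + f)/(2*f) (Z(f) = (f + 6)/(f + f) = (6 + f)/((2*f)) = (6 + f)*(1/(2*f)) = (6 + f)/(2*f))
(Z(-4)*34)*7 = (((1/2)*(6 - 4)/(-4))*34)*7 = (((1/2)*(-1/4)*2)*34)*7 = -1/4*34*7 = -17/2*7 = -119/2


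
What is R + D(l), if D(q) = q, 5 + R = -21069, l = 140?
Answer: -20934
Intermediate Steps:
R = -21074 (R = -5 - 21069 = -21074)
R + D(l) = -21074 + 140 = -20934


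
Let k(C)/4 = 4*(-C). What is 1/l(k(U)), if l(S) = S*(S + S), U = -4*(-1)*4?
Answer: 1/131072 ≈ 7.6294e-6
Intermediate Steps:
U = 16 (U = 4*4 = 16)
k(C) = -16*C (k(C) = 4*(4*(-C)) = 4*(-4*C) = -16*C)
l(S) = 2*S² (l(S) = S*(2*S) = 2*S²)
1/l(k(U)) = 1/(2*(-16*16)²) = 1/(2*(-256)²) = 1/(2*65536) = 1/131072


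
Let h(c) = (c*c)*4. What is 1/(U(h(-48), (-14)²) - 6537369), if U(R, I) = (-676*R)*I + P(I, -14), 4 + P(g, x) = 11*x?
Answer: -1/1227620663 ≈ -8.1458e-10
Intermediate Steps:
P(g, x) = -4 + 11*x
h(c) = 4*c² (h(c) = c²*4 = 4*c²)
U(R, I) = -158 - 676*I*R (U(R, I) = (-676*R)*I + (-4 + 11*(-14)) = -676*I*R + (-4 - 154) = -676*I*R - 158 = -158 - 676*I*R)
1/(U(h(-48), (-14)²) - 6537369) = 1/((-158 - 676*(-14)²*4*(-48)²) - 6537369) = 1/((-158 - 676*196*4*2304) - 6537369) = 1/((-158 - 676*196*9216) - 6537369) = 1/((-158 - 1221083136) - 6537369) = 1/(-1221083294 - 6537369) = 1/(-1227620663) = -1/1227620663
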